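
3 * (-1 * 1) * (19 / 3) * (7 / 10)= -133 / 10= -13.30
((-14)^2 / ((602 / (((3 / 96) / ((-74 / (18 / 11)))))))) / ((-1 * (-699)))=-21 / 65243728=-0.00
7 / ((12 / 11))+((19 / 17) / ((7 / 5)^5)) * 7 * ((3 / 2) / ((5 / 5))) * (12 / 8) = 2373017 / 244902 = 9.69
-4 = -4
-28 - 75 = -103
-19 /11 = -1.73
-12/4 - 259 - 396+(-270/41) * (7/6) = -27293/41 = -665.68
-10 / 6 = -5 / 3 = -1.67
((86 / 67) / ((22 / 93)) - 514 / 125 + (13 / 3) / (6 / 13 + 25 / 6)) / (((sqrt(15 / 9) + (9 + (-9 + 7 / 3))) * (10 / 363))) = 51864000111 / 1027947500 - 7409142873 * sqrt(15) / 1027947500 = 22.54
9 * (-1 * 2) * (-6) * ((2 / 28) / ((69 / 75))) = 1350 / 161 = 8.39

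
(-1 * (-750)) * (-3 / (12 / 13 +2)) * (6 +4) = -146250 / 19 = -7697.37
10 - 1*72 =-62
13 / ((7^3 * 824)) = 13 / 282632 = 0.00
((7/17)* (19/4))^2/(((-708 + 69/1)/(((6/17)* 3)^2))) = -159201/23719964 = -0.01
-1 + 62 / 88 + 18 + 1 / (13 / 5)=10347 / 572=18.09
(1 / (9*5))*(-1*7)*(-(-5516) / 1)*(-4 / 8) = 429.02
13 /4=3.25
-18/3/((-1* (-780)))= -1/130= -0.01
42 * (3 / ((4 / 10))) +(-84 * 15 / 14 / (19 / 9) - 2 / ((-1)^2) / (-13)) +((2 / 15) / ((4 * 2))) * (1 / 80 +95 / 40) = 323149577 / 1185600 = 272.56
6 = 6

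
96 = 96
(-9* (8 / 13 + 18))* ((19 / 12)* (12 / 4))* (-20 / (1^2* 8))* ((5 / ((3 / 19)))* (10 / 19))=862125 / 26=33158.65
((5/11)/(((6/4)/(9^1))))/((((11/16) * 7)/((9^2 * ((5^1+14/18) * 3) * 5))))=3369600/847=3978.28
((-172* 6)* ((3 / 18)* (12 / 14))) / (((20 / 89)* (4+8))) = -3827 / 70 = -54.67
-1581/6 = -527/2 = -263.50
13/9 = 1.44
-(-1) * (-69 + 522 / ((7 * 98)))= -68.24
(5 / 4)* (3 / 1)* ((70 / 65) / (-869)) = -105 / 22594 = -0.00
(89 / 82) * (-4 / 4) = -89 / 82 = -1.09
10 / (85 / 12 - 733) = -120 / 8711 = -0.01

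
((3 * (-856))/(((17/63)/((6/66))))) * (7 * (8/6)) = -1509984/187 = -8074.78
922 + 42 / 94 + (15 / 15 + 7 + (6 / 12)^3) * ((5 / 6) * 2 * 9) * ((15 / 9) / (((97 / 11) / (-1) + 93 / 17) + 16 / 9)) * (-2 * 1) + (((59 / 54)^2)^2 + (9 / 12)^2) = 39041115852590 / 32995577367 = 1183.22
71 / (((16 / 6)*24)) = 71 / 64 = 1.11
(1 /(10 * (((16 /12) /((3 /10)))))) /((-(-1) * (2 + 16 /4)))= 3 /800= 0.00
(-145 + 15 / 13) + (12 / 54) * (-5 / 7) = -117940 / 819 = -144.00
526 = 526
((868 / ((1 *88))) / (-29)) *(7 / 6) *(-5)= 1.98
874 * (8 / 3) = 6992 / 3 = 2330.67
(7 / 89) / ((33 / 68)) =476 / 2937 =0.16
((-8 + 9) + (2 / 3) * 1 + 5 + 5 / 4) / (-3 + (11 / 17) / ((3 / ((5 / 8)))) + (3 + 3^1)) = 3230 / 1279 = 2.53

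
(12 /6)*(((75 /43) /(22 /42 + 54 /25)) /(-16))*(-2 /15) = 2625 /242348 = 0.01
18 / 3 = 6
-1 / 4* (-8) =2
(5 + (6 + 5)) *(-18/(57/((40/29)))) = -3840/551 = -6.97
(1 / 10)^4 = 1 / 10000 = 0.00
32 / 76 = 8 / 19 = 0.42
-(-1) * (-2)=-2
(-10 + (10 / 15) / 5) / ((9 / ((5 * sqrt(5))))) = -148 * sqrt(5) / 27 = -12.26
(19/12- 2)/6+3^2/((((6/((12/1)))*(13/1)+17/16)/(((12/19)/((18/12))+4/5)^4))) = 1827993260323/709597845000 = 2.58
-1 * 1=-1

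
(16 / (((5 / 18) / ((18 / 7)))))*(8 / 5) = 41472 / 175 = 236.98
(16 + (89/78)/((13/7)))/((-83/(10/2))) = -84235/84162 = -1.00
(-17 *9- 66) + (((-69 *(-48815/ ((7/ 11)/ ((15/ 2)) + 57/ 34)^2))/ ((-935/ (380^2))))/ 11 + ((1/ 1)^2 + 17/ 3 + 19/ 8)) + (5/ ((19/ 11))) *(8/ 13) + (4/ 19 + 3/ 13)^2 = -2179225026422859470807/ 142957500682776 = -15243866.30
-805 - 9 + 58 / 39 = -31688 / 39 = -812.51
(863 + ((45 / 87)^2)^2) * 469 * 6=1717761636192 / 707281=2428683.42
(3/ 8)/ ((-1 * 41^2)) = -0.00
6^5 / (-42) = -1296 / 7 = -185.14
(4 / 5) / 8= 1 / 10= 0.10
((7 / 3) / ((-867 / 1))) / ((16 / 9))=-7 / 4624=-0.00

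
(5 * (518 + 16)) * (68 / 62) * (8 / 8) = 90780 / 31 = 2928.39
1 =1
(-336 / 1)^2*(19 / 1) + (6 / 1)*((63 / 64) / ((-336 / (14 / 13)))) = 7138639809 / 3328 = 2145023.98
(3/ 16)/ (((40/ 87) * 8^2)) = 261/ 40960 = 0.01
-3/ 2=-1.50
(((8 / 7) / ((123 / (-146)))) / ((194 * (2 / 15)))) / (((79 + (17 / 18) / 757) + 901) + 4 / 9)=-19893960 / 371916595967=-0.00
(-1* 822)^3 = -555412248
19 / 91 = 0.21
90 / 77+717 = 55299 / 77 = 718.17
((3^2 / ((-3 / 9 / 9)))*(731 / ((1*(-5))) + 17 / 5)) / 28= 12393 / 10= 1239.30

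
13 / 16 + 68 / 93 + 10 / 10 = 3785 / 1488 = 2.54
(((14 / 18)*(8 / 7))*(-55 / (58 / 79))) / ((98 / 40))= -347600 / 12789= -27.18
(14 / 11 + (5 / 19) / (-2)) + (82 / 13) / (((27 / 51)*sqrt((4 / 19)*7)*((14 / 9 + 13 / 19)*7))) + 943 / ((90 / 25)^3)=13243*sqrt(133) / 243971 + 26026807 / 1218888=21.98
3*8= 24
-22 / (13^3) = -22 / 2197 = -0.01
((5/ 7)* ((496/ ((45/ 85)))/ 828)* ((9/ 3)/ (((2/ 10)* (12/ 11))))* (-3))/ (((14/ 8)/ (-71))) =41158700/ 30429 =1352.61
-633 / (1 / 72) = -45576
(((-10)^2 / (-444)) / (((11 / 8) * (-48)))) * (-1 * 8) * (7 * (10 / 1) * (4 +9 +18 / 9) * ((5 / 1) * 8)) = -1400000 / 1221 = -1146.60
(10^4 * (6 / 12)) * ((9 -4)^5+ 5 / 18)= 140637500 / 9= 15626388.89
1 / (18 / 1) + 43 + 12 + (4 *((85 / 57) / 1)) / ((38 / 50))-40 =148831 / 6498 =22.90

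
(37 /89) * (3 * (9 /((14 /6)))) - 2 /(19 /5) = 4.28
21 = 21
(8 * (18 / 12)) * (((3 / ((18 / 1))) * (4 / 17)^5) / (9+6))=2048 / 21297855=0.00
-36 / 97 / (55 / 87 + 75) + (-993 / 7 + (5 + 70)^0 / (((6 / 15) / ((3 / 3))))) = -44474611 / 319130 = -139.36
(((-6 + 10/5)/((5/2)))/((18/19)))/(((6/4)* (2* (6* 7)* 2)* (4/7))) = -19/1620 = -0.01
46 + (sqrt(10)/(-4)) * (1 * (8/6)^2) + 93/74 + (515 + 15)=575.85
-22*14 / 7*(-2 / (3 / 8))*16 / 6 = 5632 / 9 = 625.78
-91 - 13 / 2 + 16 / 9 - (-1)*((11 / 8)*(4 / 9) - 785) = -7921 / 9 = -880.11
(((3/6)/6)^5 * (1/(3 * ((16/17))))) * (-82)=-697/5971968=-0.00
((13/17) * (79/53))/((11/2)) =2054/9911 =0.21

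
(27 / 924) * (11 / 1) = 0.32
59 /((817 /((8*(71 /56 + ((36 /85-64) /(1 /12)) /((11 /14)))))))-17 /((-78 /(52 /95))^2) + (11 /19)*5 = -2548086325556 /4571911575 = -557.33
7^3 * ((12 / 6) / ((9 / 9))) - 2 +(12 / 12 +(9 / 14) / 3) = 685.21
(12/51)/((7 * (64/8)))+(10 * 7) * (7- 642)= -10579099/238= -44450.00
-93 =-93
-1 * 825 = -825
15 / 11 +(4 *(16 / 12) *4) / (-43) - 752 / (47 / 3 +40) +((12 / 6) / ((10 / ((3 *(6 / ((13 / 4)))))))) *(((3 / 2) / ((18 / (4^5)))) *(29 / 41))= 34239395393 / 631533045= 54.22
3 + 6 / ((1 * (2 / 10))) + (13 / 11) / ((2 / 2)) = 376 / 11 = 34.18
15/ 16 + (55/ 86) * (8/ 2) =2405/ 688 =3.50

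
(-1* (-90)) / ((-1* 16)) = -45 / 8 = -5.62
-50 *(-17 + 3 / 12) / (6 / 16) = 6700 / 3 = 2233.33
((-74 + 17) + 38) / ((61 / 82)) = -1558 / 61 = -25.54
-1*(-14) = 14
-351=-351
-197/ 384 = -0.51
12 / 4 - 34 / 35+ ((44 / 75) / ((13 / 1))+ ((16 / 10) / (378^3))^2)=30718502257663786 / 14813380760867325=2.07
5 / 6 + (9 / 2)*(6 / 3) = 59 / 6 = 9.83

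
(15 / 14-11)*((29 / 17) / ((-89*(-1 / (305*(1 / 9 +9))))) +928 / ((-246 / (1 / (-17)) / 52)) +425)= -38010285449 / 7816158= -4863.04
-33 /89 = -0.37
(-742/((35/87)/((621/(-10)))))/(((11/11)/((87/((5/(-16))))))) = -3985895952/125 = -31887167.62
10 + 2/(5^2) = 252/25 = 10.08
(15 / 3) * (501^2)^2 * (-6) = -1890045060030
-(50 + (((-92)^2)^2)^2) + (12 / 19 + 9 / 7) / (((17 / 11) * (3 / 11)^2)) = -2047743303818884079 / 399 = -5132188731375649.32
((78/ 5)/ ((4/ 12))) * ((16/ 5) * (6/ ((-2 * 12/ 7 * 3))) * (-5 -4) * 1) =19656/ 25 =786.24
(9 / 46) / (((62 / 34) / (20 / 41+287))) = 1803411 / 58466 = 30.85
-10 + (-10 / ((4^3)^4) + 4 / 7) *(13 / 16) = -8959033799 / 939524096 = -9.54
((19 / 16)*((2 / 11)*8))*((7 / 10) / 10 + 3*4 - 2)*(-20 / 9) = -19133 / 495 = -38.65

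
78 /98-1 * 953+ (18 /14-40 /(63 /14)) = -423275 /441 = -959.81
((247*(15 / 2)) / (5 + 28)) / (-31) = -1.81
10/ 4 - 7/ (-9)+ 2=95/ 18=5.28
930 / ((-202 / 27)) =-12555 / 101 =-124.31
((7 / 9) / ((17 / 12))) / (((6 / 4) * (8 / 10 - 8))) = -70 / 1377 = -0.05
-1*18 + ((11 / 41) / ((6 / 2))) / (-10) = -22151 / 1230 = -18.01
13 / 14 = 0.93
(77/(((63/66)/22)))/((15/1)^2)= 5324/675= 7.89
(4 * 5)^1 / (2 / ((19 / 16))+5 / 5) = 380 / 51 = 7.45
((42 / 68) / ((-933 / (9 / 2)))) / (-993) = 21 / 6999988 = 0.00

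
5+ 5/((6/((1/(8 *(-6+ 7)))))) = 245/48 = 5.10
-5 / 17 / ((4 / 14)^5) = -154.48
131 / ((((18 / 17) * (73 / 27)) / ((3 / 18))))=2227 / 292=7.63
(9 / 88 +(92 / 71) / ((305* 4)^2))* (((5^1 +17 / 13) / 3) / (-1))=-2437182721 / 11333793900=-0.22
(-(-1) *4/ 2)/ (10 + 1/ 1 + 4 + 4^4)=2/ 271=0.01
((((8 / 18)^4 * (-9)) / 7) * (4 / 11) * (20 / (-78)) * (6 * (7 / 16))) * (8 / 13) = 0.01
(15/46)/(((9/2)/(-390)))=-650/23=-28.26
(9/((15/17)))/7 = 51/35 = 1.46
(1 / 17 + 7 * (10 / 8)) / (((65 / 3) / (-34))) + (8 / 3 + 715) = 274499 / 390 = 703.84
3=3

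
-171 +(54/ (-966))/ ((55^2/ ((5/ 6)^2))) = -13325005/ 77924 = -171.00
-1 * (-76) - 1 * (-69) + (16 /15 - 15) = 1966 /15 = 131.07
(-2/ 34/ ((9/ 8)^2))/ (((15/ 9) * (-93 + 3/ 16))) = 1024/ 3408075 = 0.00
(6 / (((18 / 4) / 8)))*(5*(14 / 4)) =560 / 3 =186.67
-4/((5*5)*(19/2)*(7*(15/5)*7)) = -8/69825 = -0.00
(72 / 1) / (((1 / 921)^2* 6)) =10178892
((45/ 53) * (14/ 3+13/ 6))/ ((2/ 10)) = 3075/ 106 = 29.01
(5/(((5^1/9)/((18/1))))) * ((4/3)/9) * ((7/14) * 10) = 120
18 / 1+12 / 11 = 210 / 11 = 19.09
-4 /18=-2 /9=-0.22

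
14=14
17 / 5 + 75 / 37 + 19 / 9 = 12551 / 1665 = 7.54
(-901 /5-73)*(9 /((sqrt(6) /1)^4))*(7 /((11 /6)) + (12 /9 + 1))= -42833 /110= -389.39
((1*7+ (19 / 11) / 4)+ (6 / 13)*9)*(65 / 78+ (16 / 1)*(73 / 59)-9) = 9094453 / 67496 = 134.74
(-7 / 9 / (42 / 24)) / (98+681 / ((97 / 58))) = -97 / 110259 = -0.00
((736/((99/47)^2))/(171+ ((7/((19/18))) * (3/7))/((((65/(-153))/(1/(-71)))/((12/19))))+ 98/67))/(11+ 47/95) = 331548831648200/3963586787608833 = 0.08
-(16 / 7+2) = -30 / 7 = -4.29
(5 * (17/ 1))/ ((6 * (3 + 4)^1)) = 85/ 42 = 2.02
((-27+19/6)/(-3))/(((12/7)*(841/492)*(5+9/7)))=26117/60552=0.43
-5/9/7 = -5/63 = -0.08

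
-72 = -72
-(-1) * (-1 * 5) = -5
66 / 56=33 / 28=1.18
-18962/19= -998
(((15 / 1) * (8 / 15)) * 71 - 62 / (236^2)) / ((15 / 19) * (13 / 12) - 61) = -300535027 / 31823302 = -9.44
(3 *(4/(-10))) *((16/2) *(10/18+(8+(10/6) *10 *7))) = -18032/15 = -1202.13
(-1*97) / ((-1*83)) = 97 / 83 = 1.17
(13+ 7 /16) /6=215 /96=2.24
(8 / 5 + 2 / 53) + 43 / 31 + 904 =7451209 / 8215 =907.02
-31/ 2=-15.50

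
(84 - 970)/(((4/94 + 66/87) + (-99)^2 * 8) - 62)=-603809/53393345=-0.01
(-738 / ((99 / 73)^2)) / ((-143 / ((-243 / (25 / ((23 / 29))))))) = -271363338 / 12544675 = -21.63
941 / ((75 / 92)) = 86572 / 75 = 1154.29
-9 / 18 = -1 / 2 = -0.50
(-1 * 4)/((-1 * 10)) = 2/5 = 0.40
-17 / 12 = -1.42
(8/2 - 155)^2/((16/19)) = 433219/16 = 27076.19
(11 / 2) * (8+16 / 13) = 50.77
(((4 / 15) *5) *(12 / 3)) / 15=16 / 45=0.36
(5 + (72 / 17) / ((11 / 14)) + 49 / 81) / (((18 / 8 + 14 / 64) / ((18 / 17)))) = 10658944 / 2260269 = 4.72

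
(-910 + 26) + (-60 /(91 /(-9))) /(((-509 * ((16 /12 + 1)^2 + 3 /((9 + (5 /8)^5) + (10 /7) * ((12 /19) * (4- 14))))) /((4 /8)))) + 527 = -357.00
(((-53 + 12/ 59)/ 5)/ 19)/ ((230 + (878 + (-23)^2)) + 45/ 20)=-2492/ 7350397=-0.00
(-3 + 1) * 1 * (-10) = 20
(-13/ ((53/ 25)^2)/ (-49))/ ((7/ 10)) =81250/ 963487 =0.08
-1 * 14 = -14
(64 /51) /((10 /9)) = 96 /85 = 1.13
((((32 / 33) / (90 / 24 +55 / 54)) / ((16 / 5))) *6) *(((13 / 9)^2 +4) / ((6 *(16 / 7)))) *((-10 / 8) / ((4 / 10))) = -86275 / 163152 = -0.53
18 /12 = 3 /2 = 1.50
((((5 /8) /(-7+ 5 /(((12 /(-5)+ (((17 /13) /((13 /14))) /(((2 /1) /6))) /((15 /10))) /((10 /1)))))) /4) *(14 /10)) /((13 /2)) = 77 /258609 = 0.00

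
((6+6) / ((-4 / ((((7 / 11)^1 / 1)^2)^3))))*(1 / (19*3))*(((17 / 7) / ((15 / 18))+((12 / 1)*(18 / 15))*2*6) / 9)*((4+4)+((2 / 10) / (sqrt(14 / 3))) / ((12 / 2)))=-55126960 / 100978977 - 98441*sqrt(42) / 605873862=-0.55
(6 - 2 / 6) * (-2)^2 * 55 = 3740 / 3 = 1246.67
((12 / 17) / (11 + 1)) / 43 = 1 / 731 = 0.00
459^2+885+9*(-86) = 210792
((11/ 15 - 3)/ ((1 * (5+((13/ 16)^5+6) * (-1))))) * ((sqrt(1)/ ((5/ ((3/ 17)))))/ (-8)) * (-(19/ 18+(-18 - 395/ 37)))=-482213888/ 2364081885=-0.20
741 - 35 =706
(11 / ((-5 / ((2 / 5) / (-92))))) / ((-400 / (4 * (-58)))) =319 / 57500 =0.01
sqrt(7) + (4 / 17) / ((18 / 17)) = 2 / 9 + sqrt(7) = 2.87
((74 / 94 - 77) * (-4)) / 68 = 3582 / 799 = 4.48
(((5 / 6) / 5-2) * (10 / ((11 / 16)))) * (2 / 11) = -160 / 33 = -4.85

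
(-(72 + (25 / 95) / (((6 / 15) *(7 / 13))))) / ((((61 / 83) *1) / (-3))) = 4849773 / 16226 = 298.89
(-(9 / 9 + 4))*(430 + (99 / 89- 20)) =-182945 / 89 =-2055.56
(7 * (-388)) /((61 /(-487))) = 1322692 /61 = 21683.48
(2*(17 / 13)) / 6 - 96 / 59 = -2741 / 2301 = -1.19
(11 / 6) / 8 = 11 / 48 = 0.23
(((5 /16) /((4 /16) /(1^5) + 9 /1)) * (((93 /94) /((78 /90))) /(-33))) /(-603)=775 /399872616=0.00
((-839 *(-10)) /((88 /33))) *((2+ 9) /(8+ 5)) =138435 /52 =2662.21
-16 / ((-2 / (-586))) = -4688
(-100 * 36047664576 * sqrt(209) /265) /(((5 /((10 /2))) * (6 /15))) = -1802383228800 * sqrt(209) /53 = -491636831504.22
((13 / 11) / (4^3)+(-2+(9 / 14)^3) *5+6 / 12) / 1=-1968765 / 241472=-8.15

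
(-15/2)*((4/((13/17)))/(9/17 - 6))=2890/403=7.17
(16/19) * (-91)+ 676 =11388/19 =599.37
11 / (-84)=-11 / 84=-0.13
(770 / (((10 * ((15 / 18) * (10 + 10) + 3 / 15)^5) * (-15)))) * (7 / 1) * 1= -2480625 / 94234497863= -0.00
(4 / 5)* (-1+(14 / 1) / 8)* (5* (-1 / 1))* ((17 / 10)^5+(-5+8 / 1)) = -5159571 / 100000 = -51.60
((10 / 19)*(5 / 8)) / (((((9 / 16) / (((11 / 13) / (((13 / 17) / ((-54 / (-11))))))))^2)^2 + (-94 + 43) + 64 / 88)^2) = 0.00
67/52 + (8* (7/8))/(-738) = 24541/19188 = 1.28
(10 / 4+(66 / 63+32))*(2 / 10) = 1493 / 210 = 7.11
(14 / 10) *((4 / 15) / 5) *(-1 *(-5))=0.37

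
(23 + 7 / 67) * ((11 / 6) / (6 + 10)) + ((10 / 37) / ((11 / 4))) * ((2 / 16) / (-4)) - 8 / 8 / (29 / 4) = 15856419 / 6326408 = 2.51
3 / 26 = 0.12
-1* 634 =-634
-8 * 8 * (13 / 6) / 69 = -416 / 207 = -2.01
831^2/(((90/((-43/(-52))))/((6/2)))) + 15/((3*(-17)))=168264097/8840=19034.40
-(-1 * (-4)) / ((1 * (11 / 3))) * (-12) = 144 / 11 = 13.09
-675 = -675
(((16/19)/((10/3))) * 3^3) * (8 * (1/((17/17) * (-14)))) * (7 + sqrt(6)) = -2592/95-2592 * sqrt(6)/665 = -36.83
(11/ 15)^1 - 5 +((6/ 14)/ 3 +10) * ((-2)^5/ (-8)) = 3812/ 105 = 36.30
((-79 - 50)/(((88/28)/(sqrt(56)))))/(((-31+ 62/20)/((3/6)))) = 1505 * sqrt(14)/1023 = 5.50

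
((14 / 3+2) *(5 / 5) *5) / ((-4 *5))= -5 / 3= -1.67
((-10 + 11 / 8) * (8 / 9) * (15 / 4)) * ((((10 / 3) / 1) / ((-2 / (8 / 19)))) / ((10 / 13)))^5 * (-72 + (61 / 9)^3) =1907359586978560 / 438633509553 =4348.41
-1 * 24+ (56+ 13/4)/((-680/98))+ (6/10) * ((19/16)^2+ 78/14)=-863655/30464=-28.35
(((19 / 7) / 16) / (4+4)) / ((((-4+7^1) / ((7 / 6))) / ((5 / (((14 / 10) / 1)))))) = 475 / 16128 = 0.03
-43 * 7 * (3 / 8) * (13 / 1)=-11739 / 8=-1467.38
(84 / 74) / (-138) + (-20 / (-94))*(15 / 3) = 42221 / 39997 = 1.06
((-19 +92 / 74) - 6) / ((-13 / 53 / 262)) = 12205794 / 481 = 25375.87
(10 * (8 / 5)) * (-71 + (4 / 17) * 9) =-18736 / 17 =-1102.12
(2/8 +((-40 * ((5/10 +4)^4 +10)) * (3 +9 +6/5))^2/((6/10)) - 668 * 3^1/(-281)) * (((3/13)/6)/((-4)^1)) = -92153265958757/116896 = -788335494.45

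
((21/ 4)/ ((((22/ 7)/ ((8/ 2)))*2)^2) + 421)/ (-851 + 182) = -204793/ 323796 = -0.63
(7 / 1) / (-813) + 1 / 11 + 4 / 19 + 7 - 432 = -72164969 / 169917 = -424.71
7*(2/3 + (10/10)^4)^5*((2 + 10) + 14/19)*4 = 21175000/4617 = 4586.31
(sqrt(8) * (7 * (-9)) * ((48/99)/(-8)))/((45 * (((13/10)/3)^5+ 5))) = 45360000 * sqrt(2)/1340584223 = 0.05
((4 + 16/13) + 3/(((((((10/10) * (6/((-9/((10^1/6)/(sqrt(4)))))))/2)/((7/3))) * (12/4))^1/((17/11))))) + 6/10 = -5113/715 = -7.15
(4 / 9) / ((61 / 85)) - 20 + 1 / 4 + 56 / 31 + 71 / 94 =-53013457 / 3199572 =-16.57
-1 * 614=-614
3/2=1.50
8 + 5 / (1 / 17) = 93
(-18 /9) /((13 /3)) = -6 /13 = -0.46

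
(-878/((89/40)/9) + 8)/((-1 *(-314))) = -157684/13973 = -11.28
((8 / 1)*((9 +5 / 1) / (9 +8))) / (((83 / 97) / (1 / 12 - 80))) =-2604644 / 4233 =-615.32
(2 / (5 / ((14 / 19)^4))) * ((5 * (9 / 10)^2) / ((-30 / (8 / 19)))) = -2074464 / 309512375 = -0.01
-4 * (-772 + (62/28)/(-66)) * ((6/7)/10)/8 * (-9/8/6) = -6.20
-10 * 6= -60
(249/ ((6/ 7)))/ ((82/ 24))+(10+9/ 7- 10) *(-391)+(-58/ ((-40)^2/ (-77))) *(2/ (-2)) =-96542471/ 229600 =-420.48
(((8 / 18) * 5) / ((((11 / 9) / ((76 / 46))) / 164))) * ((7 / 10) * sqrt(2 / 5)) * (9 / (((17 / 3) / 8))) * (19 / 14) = 25576128 * sqrt(10) / 21505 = 3760.93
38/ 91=0.42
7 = 7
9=9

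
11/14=0.79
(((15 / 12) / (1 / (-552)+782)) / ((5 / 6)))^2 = 685584 / 186332945569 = 0.00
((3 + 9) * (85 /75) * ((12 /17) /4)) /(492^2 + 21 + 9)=2 /201745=0.00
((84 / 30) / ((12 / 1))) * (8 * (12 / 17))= 1.32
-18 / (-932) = 9 / 466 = 0.02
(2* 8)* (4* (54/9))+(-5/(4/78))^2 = 39561/4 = 9890.25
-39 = -39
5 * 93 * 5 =2325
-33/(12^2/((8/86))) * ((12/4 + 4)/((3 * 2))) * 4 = -0.10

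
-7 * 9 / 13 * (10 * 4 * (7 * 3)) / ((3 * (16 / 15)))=-33075 / 26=-1272.12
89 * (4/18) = 178/9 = 19.78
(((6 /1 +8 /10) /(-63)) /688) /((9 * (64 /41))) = -697 /62415360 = -0.00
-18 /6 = -3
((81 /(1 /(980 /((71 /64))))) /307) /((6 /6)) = 5080320 /21797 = 233.07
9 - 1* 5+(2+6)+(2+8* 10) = 94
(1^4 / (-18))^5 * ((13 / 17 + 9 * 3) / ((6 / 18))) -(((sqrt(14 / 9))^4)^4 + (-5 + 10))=-114989669981 / 2927177028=-39.28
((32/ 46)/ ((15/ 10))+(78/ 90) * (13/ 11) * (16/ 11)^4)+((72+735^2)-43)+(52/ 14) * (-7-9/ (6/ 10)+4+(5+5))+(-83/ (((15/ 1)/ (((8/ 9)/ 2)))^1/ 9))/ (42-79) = 518286228503262/ 959380807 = 540229.93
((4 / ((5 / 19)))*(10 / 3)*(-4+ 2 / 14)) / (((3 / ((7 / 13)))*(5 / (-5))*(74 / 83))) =18924 / 481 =39.34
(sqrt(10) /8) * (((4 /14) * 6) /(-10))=-3 * sqrt(10) /140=-0.07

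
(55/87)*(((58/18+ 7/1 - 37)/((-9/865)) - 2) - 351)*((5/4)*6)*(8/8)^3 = 24732400/2349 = 10528.91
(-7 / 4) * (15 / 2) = -105 / 8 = -13.12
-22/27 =-0.81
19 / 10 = 1.90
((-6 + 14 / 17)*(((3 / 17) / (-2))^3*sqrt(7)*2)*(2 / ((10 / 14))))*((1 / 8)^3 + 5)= 5324319*sqrt(7) / 53453440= 0.26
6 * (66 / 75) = 5.28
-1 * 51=-51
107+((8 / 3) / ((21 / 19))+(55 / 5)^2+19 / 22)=320549 / 1386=231.28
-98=-98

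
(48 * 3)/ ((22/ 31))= 2232/ 11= 202.91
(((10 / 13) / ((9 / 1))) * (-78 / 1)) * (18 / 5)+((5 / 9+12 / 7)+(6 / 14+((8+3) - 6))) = -1027 / 63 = -16.30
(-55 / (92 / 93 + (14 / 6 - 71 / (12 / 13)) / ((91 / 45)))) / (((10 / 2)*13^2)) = 28644 / 15795481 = 0.00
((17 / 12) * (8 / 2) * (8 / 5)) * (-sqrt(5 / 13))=-136 * sqrt(65) / 195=-5.62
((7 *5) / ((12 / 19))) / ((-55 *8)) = -0.13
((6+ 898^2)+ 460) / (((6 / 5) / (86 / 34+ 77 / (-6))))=-2120050925 / 306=-6928271.00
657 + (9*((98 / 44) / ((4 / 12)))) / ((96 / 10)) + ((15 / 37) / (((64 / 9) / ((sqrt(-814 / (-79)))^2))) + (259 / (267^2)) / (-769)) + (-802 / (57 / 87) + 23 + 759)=3211431902381563 / 14482456162416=221.75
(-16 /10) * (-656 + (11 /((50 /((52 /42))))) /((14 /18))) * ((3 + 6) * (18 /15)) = 346969872 /30625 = 11329.63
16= 16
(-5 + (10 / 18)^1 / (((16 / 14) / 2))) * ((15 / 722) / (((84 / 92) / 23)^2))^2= -283877321643625 / 405519334416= -700.03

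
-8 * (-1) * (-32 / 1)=-256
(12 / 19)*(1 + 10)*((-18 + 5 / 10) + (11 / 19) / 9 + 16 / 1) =-10802 / 1083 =-9.97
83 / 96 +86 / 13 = 9335 / 1248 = 7.48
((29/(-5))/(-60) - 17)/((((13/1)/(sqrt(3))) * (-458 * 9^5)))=0.00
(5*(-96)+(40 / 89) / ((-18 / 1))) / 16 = -30.00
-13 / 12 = -1.08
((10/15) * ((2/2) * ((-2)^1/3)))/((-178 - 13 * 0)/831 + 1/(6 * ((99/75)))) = 24376/4823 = 5.05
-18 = -18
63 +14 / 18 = 574 / 9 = 63.78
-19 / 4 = -4.75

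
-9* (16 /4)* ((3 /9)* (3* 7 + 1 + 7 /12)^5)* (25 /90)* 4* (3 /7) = -33566199.81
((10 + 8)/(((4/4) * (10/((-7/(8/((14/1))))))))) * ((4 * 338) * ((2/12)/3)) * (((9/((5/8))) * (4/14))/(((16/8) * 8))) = -10647/25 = -425.88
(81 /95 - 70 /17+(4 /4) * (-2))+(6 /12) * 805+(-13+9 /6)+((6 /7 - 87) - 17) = 3194704 /11305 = 282.59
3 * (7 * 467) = 9807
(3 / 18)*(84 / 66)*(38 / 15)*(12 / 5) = 1.29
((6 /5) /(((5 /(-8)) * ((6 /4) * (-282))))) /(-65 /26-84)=-32 /609825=-0.00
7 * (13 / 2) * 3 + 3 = 279 / 2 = 139.50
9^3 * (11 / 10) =8019 / 10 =801.90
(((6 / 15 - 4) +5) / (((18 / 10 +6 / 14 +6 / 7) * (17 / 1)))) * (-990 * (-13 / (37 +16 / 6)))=5005 / 578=8.66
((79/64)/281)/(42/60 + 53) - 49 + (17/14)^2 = -11244825085/236606496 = -47.53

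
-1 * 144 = -144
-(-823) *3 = 2469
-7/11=-0.64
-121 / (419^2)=-0.00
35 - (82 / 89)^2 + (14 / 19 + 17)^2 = 997234520 / 2859481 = 348.75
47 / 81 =0.58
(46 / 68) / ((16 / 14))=161 / 272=0.59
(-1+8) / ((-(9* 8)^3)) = -0.00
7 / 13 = 0.54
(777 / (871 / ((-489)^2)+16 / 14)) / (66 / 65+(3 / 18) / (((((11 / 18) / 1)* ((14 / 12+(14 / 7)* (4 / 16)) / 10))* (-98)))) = 3037719295611 / 4476411019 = 678.61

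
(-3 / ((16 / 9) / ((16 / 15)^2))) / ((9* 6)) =-8 / 225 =-0.04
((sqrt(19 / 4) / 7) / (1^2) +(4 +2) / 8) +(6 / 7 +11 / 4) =sqrt(19) / 14 +61 / 14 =4.67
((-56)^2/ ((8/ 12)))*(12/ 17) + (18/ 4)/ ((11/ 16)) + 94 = 639730/ 187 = 3421.02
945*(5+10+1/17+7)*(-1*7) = -2480625/17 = -145919.12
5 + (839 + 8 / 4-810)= 36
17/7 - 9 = -46/7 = -6.57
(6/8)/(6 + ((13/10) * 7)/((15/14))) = 225/4348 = 0.05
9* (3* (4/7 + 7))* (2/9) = 318/7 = 45.43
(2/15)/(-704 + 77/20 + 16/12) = -8/41929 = -0.00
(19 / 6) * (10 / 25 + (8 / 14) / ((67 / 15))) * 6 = 23522 / 2345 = 10.03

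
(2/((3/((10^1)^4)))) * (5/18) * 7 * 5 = 1750000/27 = 64814.81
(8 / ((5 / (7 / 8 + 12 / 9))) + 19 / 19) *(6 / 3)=136 / 15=9.07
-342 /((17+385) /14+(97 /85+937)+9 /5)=-20349 /57635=-0.35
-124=-124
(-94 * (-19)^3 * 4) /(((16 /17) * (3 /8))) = 21921364 /3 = 7307121.33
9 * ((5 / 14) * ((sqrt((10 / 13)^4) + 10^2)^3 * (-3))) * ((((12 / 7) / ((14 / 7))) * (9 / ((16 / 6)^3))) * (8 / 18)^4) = -36847500000000 / 236513641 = -155794.40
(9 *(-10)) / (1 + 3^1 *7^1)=-4.09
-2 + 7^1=5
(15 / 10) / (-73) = -3 / 146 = -0.02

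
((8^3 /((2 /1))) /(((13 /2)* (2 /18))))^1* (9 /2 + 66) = 324864 /13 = 24989.54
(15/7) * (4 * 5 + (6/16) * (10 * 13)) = 147.32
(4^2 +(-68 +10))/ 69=-14/ 23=-0.61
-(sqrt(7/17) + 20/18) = -10/9 - sqrt(119)/17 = -1.75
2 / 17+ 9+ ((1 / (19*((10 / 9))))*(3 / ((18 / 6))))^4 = 201997661537 / 22154570000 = 9.12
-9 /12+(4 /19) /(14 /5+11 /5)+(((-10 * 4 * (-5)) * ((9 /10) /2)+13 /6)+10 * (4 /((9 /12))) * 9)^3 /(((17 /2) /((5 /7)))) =9609150705389 /610470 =15740578.09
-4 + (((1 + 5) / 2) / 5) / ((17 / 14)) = -298 / 85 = -3.51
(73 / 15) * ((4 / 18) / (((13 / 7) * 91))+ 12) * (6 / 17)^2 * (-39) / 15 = -5330168 / 281775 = -18.92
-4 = -4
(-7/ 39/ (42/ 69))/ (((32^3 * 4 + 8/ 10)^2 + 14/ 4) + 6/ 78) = -575/ 33501153861663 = -0.00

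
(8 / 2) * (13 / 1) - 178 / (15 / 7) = -466 / 15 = -31.07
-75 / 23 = -3.26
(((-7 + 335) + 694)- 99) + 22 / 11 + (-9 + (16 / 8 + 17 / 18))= 16541 / 18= 918.94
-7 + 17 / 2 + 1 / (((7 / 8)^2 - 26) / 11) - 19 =-57933 / 3230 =-17.94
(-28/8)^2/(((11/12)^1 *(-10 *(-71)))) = 147/7810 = 0.02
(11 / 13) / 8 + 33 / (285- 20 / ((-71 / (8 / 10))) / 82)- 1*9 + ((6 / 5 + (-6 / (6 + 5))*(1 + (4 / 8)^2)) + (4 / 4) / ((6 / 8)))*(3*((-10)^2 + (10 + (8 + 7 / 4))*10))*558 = 875150685243143 / 949111592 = 922073.54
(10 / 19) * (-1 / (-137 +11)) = 5 / 1197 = 0.00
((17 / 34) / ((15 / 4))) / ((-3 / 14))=-28 / 45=-0.62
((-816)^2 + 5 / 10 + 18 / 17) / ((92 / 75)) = 542818.66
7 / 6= 1.17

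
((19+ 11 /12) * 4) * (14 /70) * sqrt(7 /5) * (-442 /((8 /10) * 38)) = -52819 * sqrt(35) /1140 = -274.11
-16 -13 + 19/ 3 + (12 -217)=-683/ 3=-227.67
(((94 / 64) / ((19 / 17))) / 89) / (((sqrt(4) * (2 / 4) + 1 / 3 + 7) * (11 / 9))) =21573 / 14880800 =0.00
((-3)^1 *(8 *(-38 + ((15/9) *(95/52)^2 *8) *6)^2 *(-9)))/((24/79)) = 1065022690599/28561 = 37289404.80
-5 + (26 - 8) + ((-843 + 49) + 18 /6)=-778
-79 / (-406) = 79 / 406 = 0.19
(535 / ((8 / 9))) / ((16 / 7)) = 33705 / 128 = 263.32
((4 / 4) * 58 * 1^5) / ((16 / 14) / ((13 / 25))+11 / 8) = 42224 / 2601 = 16.23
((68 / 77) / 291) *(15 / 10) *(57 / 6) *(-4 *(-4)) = 5168 / 7469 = 0.69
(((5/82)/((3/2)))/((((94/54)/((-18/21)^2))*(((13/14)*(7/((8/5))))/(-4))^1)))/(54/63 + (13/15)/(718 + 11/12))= -447223680/22723987559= -0.02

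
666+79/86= 57355/86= 666.92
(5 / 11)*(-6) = -30 / 11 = -2.73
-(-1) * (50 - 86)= -36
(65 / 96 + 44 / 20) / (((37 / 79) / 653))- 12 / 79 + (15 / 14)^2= 275844893657 / 68748960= 4012.35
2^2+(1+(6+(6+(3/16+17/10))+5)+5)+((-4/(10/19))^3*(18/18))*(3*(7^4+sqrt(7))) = -6323830481/2000 - 164616*sqrt(7)/125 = -3165399.50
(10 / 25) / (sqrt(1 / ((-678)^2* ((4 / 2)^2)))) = 2712 / 5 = 542.40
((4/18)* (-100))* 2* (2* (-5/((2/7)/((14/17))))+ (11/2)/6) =569300/459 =1240.31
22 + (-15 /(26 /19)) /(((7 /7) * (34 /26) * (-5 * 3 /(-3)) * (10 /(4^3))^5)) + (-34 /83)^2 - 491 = -6759542066493 /365978125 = -18469.80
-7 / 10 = -0.70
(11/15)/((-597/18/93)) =-2046/995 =-2.06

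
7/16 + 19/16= 13/8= 1.62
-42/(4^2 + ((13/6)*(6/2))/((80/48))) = -420/199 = -2.11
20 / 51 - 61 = -3091 / 51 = -60.61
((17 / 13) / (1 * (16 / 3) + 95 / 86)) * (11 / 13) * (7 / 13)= 30702 / 331747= 0.09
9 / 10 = 0.90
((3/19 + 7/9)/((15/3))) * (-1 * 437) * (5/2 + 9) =-8464/9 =-940.44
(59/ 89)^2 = 3481/ 7921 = 0.44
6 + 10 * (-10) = -94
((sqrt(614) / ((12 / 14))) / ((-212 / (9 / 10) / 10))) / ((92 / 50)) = -525*sqrt(614) / 19504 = -0.67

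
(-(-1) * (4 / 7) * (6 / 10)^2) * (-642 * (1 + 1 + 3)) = -23112 / 35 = -660.34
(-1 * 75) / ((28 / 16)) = -300 / 7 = -42.86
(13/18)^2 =169/324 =0.52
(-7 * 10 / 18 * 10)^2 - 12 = 121528 / 81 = 1500.35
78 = 78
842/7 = 120.29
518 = 518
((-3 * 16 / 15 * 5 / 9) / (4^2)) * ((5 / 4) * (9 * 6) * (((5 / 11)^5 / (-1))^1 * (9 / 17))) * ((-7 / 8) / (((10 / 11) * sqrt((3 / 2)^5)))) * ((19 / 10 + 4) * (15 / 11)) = -3871875 * sqrt(6) / 43805872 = -0.22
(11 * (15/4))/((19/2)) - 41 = -1393/38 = -36.66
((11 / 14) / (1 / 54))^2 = 88209 / 49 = 1800.18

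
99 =99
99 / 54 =11 / 6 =1.83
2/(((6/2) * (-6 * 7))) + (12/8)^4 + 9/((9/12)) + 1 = 18191/1008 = 18.05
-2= -2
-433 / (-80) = 433 / 80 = 5.41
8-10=-2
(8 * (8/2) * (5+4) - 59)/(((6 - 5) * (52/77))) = 17633/52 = 339.10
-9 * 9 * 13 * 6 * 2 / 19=-665.05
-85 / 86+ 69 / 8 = 2627 / 344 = 7.64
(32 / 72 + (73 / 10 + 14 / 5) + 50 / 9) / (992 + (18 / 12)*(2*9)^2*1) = 161 / 14780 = 0.01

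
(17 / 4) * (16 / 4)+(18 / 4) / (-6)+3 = 77 / 4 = 19.25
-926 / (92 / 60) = -13890 / 23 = -603.91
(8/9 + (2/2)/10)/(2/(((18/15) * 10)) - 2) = -89/165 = -0.54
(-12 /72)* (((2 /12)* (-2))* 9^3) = 81 /2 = 40.50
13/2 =6.50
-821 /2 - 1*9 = -839 /2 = -419.50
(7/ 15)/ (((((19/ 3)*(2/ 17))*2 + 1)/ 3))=357/ 635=0.56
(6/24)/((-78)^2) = 1/24336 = 0.00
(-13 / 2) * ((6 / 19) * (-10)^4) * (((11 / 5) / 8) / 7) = -107250 / 133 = -806.39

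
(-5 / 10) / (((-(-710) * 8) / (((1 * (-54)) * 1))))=27 / 5680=0.00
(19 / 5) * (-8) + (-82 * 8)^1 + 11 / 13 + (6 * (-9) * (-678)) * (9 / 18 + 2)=5904889 / 65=90844.45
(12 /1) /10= 6 /5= 1.20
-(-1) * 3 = 3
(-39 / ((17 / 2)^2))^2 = 24336 / 83521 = 0.29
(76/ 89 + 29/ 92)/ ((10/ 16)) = 19146/ 10235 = 1.87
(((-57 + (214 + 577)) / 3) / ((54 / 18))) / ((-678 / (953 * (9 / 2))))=-349751 / 678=-515.86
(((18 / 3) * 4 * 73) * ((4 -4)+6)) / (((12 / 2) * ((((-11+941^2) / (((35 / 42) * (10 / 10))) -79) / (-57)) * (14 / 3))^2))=0.00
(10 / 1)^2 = 100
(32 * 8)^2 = 65536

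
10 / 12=5 / 6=0.83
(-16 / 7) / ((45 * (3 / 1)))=-16 / 945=-0.02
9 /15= 0.60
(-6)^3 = -216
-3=-3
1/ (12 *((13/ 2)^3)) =2/ 6591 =0.00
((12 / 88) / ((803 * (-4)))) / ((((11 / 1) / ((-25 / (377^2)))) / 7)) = 525 / 110477440216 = 0.00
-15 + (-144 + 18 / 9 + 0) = -157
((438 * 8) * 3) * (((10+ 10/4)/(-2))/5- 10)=-118260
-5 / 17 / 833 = -5 / 14161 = -0.00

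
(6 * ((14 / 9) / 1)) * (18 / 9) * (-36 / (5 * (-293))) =672 / 1465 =0.46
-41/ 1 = -41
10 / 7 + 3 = 31 / 7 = 4.43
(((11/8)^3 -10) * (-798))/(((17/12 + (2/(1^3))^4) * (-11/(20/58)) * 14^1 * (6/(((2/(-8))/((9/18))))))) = 56835/898304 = 0.06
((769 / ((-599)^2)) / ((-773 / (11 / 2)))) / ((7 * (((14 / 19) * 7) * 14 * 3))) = -160721 / 15982199240952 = -0.00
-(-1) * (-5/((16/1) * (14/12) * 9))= -5/168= -0.03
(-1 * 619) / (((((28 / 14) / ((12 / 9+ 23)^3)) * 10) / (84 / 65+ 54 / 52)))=-24320953823 / 23400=-1039357.00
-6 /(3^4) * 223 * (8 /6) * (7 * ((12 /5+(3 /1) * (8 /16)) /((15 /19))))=-1542268 /2025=-761.61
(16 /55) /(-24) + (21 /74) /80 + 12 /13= 464509 /507936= 0.91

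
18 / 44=9 / 22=0.41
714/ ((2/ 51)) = 18207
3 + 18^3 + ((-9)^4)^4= 1853020188857676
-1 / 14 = -0.07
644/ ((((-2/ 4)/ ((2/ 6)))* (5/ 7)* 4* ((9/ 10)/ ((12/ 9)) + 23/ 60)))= -18032/ 127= -141.98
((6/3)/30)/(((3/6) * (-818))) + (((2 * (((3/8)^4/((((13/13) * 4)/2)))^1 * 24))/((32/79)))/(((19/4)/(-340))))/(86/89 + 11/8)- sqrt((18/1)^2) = -1338660422239/24872173440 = -53.82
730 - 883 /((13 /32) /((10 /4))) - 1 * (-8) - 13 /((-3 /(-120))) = -67806 /13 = -5215.85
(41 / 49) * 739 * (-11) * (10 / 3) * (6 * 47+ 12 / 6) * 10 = -9465407600 / 147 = -64390527.89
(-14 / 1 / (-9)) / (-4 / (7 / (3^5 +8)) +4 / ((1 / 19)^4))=49 / 16415928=0.00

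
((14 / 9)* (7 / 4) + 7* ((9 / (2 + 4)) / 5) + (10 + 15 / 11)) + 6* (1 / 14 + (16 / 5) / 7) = 67073 / 3465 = 19.36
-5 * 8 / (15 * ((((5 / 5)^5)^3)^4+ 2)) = -8 / 9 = -0.89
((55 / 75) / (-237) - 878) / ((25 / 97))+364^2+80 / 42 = 80310895621 / 622125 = 129091.25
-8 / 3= -2.67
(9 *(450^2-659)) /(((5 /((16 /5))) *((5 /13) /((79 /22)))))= 14924930904 /1375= 10854495.20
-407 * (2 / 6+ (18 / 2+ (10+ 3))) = -27269 / 3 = -9089.67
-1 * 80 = -80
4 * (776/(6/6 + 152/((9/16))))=27936/2441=11.44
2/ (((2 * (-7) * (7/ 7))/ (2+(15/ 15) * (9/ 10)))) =-29/ 70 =-0.41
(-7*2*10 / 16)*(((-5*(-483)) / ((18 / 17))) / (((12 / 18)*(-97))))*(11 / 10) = 339.48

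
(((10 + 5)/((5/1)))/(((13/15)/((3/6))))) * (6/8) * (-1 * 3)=-405/104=-3.89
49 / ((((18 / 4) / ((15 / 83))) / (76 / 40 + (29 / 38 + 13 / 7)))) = 14028 / 1577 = 8.90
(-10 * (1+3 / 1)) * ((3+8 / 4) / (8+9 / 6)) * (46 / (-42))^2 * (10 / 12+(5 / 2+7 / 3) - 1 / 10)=-3533720 / 25137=-140.58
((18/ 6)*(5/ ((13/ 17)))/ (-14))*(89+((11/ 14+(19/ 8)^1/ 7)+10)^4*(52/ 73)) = -29955289365/ 1943552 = -15412.65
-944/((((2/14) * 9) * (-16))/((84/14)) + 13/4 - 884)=26432/24757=1.07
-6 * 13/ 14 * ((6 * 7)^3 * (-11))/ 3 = 1513512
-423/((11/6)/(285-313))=71064/11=6460.36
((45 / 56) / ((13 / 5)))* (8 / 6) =75 / 182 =0.41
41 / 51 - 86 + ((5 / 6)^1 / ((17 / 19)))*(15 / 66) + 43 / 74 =-7007839 / 83028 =-84.40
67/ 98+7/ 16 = 879/ 784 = 1.12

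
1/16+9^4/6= 17497/16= 1093.56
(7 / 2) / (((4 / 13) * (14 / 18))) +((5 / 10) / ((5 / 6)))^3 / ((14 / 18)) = 104319 / 7000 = 14.90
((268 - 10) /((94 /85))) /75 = 731 /235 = 3.11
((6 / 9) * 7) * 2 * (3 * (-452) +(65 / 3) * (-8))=-128464 / 9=-14273.78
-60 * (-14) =840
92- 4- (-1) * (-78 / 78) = 87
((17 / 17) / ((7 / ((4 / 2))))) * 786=1572 / 7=224.57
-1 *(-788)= 788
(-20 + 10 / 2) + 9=-6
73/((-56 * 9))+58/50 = 12791/12600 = 1.02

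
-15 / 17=-0.88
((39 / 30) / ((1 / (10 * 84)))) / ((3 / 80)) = 29120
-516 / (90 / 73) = -6278 / 15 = -418.53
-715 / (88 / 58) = -1885 / 4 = -471.25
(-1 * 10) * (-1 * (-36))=-360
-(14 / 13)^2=-196 / 169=-1.16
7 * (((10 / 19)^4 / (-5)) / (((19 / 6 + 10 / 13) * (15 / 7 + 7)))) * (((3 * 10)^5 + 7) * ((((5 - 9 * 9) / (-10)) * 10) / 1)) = -11609328344250 / 2105713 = -5513252.92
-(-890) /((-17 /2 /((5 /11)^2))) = -44500 /2057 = -21.63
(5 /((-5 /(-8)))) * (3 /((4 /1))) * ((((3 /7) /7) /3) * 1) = 6 /49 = 0.12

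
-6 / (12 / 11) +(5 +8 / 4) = 3 / 2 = 1.50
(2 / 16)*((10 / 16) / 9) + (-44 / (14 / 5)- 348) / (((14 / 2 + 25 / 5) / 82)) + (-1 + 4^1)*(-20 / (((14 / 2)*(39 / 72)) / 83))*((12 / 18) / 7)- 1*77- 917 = -1322519119 / 366912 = -3604.46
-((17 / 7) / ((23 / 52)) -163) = 25359 / 161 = 157.51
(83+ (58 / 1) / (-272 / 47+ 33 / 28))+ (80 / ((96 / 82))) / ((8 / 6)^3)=38522213 / 388160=99.24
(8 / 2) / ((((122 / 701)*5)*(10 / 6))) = 4206 / 1525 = 2.76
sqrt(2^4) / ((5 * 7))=4 / 35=0.11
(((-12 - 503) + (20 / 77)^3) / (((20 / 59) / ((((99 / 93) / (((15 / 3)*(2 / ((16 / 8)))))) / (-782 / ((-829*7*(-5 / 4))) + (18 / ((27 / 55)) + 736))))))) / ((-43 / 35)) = 103493643992505 / 303702913642744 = 0.34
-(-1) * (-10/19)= -10/19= -0.53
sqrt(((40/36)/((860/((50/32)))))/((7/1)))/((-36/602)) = -5 * sqrt(602)/432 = -0.28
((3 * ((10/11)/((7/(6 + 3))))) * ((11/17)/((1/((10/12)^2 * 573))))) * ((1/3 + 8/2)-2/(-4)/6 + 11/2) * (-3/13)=-214875/104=-2066.11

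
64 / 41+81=3385 / 41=82.56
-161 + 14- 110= -257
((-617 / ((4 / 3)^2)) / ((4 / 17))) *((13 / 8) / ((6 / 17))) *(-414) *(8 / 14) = 1439520849 / 896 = 1606608.09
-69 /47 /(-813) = 23 /12737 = 0.00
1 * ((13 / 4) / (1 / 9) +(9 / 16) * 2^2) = 63 / 2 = 31.50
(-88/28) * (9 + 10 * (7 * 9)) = -14058/7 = -2008.29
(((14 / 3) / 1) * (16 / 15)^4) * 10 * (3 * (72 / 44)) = 3670016 / 12375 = 296.57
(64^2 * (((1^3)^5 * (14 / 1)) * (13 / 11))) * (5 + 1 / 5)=19382272 / 55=352404.95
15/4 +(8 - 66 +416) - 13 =1395/4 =348.75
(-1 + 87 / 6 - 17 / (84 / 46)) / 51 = 88 / 1071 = 0.08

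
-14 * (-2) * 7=196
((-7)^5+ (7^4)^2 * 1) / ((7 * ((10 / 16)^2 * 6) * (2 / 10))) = 8758848 / 5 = 1751769.60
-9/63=-1/7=-0.14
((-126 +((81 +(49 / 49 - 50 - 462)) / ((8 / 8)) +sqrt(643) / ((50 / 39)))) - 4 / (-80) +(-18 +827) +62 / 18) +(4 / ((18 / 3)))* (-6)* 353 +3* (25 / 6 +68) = -169021 / 180 +39* sqrt(643) / 50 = -919.23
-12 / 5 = -2.40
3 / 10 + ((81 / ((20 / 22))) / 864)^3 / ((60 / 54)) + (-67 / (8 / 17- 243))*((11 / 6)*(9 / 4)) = 1946204426259 / 1351024640000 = 1.44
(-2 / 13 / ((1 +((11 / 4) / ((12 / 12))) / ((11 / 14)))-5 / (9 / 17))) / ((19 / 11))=396 / 21983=0.02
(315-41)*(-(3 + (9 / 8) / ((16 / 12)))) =-16851 / 16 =-1053.19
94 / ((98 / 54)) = 2538 / 49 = 51.80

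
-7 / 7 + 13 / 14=-0.07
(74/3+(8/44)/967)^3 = 487711019368681984/32495351711031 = 15008.64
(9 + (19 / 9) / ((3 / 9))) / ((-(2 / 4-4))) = 92 / 21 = 4.38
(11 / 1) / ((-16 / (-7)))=4.81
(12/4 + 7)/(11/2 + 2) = 4/3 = 1.33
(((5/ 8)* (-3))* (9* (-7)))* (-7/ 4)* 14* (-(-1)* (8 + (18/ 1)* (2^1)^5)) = -3380265/ 2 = -1690132.50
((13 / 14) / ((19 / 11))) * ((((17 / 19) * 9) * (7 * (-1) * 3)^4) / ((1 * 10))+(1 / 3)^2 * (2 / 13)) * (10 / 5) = 38295452371 / 227430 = 168383.47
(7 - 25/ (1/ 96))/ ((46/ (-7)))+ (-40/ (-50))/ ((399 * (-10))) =167091133/ 458850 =364.15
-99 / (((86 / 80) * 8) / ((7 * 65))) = -225225 / 43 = -5237.79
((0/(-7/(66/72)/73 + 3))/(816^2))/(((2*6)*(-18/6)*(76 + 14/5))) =0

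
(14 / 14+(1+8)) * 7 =70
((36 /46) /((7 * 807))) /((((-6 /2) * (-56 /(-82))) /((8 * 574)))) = -13448 /43309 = -0.31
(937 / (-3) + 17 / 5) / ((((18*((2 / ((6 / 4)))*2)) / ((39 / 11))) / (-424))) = 9675.23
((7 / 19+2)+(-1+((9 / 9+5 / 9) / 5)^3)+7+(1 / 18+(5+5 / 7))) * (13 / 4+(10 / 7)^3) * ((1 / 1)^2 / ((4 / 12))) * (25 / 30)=2905080959561 / 13302500400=218.39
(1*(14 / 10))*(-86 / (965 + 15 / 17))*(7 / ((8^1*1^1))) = -35819 / 328400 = -0.11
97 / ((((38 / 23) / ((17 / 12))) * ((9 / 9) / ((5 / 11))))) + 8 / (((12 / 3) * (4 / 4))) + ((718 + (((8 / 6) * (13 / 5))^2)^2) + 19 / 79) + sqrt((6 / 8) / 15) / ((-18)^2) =sqrt(5) / 3240 + 6034799748583 / 6686955000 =902.47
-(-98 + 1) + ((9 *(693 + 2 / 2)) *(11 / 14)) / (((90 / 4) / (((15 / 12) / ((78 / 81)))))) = 138367 / 364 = 380.13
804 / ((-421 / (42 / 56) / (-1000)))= 603000 / 421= 1432.30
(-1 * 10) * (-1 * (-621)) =-6210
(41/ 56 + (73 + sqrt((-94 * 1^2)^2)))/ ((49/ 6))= 28179/ 1372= 20.54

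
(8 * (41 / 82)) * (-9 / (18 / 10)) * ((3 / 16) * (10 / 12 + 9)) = -295 / 8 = -36.88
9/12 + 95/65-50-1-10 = -58.79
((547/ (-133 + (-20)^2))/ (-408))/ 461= -547/ 50219496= -0.00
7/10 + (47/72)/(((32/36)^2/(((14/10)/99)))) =20041/28160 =0.71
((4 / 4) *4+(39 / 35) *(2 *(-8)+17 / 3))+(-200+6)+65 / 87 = -611336 / 3045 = -200.77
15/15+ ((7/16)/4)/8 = 519/512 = 1.01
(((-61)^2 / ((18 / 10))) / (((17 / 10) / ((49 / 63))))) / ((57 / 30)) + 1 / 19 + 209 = 18492944 / 26163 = 706.84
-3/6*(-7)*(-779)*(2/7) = -779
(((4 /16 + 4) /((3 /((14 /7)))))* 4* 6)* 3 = 204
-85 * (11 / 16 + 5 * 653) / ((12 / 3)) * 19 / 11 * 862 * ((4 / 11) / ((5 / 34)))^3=-571796043339504 / 366025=-1562177565.30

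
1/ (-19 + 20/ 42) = -21/ 389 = -0.05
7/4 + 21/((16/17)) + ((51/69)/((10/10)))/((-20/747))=-6521/1840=-3.54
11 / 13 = 0.85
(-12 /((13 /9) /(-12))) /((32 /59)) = 4779 /26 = 183.81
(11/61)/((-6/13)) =-143/366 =-0.39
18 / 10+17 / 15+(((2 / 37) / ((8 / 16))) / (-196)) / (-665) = 10609679 / 3616935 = 2.93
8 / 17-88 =-1488 / 17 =-87.53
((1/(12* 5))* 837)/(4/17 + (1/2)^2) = 1581/55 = 28.75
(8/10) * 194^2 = 150544/5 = 30108.80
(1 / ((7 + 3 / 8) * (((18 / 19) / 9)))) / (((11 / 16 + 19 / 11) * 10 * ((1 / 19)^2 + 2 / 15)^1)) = 658464 / 1680025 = 0.39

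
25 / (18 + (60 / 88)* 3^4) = 0.34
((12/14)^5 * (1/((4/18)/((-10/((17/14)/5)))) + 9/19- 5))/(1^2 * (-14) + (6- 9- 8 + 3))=238381056/59715271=3.99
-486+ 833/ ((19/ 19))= 347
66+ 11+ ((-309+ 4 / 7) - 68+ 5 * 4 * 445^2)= 3960200.57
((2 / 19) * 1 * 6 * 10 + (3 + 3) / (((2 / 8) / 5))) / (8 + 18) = 1200 / 247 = 4.86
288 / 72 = 4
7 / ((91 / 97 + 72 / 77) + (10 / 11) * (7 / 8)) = 209132 / 79729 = 2.62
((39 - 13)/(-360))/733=-13/131940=-0.00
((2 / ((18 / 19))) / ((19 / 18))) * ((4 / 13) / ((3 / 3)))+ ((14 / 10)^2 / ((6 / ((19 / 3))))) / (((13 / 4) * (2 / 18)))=6.34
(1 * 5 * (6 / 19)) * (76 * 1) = 120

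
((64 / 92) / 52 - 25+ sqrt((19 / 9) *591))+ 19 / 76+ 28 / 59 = 11.06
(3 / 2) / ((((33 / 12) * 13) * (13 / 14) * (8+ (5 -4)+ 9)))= 14 / 5577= 0.00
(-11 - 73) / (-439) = 84 / 439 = 0.19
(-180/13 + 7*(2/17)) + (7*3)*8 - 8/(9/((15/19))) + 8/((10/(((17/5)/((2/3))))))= 49870144/314925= 158.36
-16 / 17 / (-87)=16 / 1479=0.01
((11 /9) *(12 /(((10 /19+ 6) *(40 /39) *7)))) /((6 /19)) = 51623 /52080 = 0.99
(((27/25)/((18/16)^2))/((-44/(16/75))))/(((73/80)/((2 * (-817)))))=6692864/903375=7.41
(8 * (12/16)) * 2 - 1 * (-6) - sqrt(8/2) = 16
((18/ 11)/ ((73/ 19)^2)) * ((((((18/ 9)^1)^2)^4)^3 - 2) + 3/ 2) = 109018346319/ 58619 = 1859778.34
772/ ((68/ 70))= 13510/ 17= 794.71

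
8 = 8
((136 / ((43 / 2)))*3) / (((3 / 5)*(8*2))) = 85 / 43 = 1.98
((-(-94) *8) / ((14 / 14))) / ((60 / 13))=2444 / 15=162.93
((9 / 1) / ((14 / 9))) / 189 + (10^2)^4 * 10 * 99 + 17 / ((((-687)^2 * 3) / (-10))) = 13737129714004231061 / 138758886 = 99000000000.03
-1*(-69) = 69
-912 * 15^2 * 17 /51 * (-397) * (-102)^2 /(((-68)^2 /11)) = 672081300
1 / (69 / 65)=65 / 69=0.94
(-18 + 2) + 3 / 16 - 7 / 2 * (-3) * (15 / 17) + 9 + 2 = 1211 / 272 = 4.45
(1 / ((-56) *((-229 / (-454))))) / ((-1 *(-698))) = -227 / 4475576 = -0.00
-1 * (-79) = 79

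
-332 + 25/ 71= -23547/ 71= -331.65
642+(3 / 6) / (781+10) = 1015645 / 1582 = 642.00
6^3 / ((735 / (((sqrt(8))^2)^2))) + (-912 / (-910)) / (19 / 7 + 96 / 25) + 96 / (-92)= 1505498544 / 84023485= 17.92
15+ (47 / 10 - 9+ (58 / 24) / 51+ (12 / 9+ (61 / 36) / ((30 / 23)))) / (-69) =19032347 / 1266840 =15.02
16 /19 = 0.84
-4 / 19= -0.21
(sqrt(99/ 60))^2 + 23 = 493/ 20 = 24.65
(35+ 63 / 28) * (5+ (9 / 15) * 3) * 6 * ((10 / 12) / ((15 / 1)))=2533 / 30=84.43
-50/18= -25/9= -2.78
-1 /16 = -0.06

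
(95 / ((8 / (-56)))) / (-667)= 665 / 667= 1.00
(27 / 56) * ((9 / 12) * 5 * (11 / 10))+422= 189947 / 448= 423.99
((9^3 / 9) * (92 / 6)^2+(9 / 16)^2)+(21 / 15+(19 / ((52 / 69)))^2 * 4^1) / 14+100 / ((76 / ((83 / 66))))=18255304435793 / 949428480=19227.68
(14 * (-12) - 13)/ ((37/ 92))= -16652/ 37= -450.05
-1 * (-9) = 9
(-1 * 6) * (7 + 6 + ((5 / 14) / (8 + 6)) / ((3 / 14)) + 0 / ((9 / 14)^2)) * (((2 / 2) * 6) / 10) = -1653 / 35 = -47.23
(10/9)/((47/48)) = 160/141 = 1.13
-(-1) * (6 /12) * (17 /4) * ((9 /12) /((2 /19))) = 969 /64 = 15.14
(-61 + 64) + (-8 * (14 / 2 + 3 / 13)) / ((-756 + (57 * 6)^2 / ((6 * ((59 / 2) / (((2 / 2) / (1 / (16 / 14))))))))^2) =-7760864 / 85293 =-90.99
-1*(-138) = 138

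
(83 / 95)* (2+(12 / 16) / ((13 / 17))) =2573 / 988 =2.60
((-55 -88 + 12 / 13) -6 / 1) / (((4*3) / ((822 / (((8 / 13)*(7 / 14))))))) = -263725 / 8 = -32965.62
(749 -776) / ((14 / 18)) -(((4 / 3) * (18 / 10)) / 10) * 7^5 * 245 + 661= -34566886 / 35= -987625.31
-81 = -81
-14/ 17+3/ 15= -53/ 85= -0.62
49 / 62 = 0.79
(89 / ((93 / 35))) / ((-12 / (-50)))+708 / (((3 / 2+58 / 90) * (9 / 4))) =30832435 / 107694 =286.30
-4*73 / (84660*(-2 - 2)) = 73 / 84660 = 0.00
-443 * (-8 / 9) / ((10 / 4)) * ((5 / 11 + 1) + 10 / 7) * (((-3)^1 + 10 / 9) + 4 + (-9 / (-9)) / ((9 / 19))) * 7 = 19931456 / 1485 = 13421.86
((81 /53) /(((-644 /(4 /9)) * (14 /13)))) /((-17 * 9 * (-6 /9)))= -39 /4061708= -0.00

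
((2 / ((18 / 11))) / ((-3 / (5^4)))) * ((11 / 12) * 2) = -75625 / 162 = -466.82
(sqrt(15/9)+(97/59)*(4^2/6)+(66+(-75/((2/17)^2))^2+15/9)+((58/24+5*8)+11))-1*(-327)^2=sqrt(15)/3+82853128021/2832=29256049.32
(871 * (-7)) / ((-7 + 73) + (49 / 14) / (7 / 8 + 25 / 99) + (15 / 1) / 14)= -76224694 / 877335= -86.88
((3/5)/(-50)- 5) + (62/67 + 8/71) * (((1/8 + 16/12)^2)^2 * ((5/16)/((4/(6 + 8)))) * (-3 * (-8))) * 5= 26796210806981/43840512000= 611.22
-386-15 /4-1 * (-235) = -154.75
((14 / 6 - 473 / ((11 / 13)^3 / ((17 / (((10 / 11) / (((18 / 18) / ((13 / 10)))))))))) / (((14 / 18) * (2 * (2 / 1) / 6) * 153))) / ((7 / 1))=-185270 / 9163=-20.22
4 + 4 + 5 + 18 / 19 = 13.95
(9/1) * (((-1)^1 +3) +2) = 36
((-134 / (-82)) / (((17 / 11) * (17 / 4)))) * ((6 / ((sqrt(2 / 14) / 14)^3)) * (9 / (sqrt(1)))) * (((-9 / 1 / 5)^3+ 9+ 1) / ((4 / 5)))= 3557201.20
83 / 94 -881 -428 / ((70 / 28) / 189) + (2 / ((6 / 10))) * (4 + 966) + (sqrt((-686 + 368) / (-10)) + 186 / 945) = -177680057 / 5922 + sqrt(795) / 5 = -29997.75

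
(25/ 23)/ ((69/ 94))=2350/ 1587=1.48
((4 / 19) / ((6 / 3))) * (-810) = -1620 / 19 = -85.26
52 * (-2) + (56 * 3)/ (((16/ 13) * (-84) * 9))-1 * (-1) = -7429/ 72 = -103.18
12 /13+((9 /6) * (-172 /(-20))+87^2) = 985767 /130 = 7582.82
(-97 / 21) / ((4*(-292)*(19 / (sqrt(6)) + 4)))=0.00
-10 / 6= -5 / 3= -1.67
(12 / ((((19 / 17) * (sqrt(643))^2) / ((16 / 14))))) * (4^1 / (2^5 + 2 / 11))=11968 / 5045621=0.00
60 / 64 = 15 / 16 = 0.94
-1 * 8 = -8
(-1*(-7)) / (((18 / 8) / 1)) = 28 / 9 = 3.11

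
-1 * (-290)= 290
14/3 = 4.67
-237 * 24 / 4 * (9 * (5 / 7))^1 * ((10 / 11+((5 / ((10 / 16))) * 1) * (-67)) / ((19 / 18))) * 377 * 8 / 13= 1572870104640 / 1463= 1075099182.94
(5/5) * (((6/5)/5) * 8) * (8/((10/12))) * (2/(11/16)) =73728/1375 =53.62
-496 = -496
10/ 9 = 1.11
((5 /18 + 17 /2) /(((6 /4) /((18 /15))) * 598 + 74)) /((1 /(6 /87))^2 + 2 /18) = 632 /12442439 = 0.00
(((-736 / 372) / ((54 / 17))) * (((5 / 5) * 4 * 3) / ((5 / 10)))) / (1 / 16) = -200192 / 837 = -239.18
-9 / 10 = -0.90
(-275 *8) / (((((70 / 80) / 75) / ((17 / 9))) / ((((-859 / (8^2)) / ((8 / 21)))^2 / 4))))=-1811036679375 / 16384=-110536906.70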